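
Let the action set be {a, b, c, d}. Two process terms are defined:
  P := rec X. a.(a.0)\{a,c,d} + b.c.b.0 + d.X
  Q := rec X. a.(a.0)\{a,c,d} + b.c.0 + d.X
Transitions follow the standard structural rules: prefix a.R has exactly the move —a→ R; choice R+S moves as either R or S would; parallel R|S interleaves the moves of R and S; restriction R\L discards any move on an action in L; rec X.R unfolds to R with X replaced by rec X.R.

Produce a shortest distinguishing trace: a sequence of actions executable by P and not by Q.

P's transition system — 5 states:
  u0 = rec X. a.(a.0)\{a,c,d} + b.c.b.0 + d.X | =a=> u1, =b=> u2, =d=> u0
  u1 = (a.0)\{a,c,d} | ·
  u2 = c.b.0 | =c=> u3
  u3 = b.0 | =b=> u4
  u4 = 0 | ·
Q's transition system — 4 states:
  v0 = rec X. a.(a.0)\{a,c,d} + b.c.0 + d.X | =a=> v1, =b=> v2, =d=> v0
  v1 = (a.0)\{a,c,d} | ·
  v2 = c.0 | =c=> v3
  v3 = 0 | ·
Run σ = ⟨bcb⟩ on P: start {u0}
  step 1 (b): {u2}
  step 2 (c): {u3}
  step 3 (b): {u4}
  ✓ P
Run σ = ⟨bcb⟩ on Q: start {v0}
  step 1 (b): {v2}
  step 2 (c): {v3}
  step 3 (b): ∅ (Q stuck)

bcb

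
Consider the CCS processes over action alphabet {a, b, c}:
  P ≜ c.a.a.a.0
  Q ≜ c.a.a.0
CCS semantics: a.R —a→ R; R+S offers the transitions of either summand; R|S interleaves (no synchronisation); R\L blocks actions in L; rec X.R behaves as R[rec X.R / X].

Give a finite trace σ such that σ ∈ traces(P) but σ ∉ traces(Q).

caaa

P's transition system — 5 states:
  p0 = c.a.a.a.0 ⊢ ··c··> p1
  p1 = a.a.a.0 ⊢ ··a··> p2
  p2 = a.a.0 ⊢ ··a··> p3
  p3 = a.0 ⊢ ··a··> p4
  p4 = 0 ⊢ deadlocked
Q's transition system — 4 states:
  q0 = c.a.a.0 ⊢ ··c··> q1
  q1 = a.a.0 ⊢ ··a··> q2
  q2 = a.0 ⊢ ··a··> q3
  q3 = 0 ⊢ deadlocked
Trace ⟨caaa⟩ through P, begin at {p0}:
  step 1 (c): {p1}
  step 2 (a): {p2}
  step 3 (a): {p3}
  step 4 (a): {p4}
  ✓ P
Trace ⟨caaa⟩ through Q, begin at {q0}:
  step 1 (c): {q1}
  step 2 (a): {q2}
  step 3 (a): {q3}
  step 4 (a): ∅  — Q cannot continue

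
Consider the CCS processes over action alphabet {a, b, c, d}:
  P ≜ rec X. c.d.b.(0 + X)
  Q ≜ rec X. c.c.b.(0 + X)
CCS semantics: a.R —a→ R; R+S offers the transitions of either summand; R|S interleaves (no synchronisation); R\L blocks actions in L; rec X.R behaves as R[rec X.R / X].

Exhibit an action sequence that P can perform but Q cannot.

cd

P's transition system — 4 states:
  u0 = rec X. c.d.b.(0 + X) → =c=> u1
  u1 = d.b.(0 + (rec X. c.d.b.(0 + X))) → =d=> u2
  u2 = b.(0 + (rec X. c.d.b.(0 + X))) → =b=> u3
  u3 = 0 + (rec X. c.d.b.(0 + X)) → =c=> u1
Q's transition system — 4 states:
  v0 = rec X. c.c.b.(0 + X) → =c=> v1
  v1 = c.b.(0 + (rec X. c.c.b.(0 + X))) → =c=> v2
  v2 = b.(0 + (rec X. c.c.b.(0 + X))) → =b=> v3
  v3 = 0 + (rec X. c.c.b.(0 + X)) → =c=> v1
Run σ = ⟨cd⟩ on P: start {u0}
  step 1 (c): {u1}
  step 2 (d): {u2}
  P completes σ.
Run σ = ⟨cd⟩ on Q: start {v0}
  step 1 (c): {v1}
  step 2 (d): ∅ (Q stuck)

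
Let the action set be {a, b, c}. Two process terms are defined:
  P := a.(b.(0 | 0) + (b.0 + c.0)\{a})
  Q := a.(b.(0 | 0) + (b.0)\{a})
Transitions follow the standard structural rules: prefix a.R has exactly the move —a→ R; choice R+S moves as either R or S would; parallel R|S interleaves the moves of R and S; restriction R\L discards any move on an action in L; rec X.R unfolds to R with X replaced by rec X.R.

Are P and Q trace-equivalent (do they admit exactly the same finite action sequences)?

traces(P) ≠ traces(Q) — witness ⟨ac⟩

Reachable graph of P (4 states):
  u0 = a.(b.(0 | 0) + (b.0 + c.0)\{a}) ⊢ =a=> u1
  u1 = b.(0 | 0) + (b.0 + c.0)\{a} ⊢ =b=> u2, =b=> u3, =c=> u3
  u2 = 0 | 0 ⊢ ·
  u3 = 0\{a} ⊢ ·
Reachable graph of Q (4 states):
  v0 = a.(b.(0 | 0) + (b.0)\{a}) ⊢ =a=> v1
  v1 = b.(0 | 0) + (b.0)\{a} ⊢ =b=> v2, =b=> v3
  v2 = 0 | 0 ⊢ ·
  v3 = 0\{a} ⊢ ·
Run σ = ⟨ac⟩ on P: start {u0}
  step 1 (a): {u1}
  step 2 (c): {u3}
  ✓ P
Run σ = ⟨ac⟩ on Q: start {v0}
  step 1 (a): {v1}
  step 2 (c): no successor for Q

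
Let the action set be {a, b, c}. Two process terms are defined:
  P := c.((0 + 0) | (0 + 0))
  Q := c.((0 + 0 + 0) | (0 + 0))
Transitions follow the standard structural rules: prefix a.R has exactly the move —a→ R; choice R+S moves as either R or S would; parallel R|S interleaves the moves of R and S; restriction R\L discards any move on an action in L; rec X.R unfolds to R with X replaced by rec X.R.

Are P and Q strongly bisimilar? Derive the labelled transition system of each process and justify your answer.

P's transition system — 2 states:
  p0 = c.((0 + 0) | (0 + 0)) → -c-> p1
  p1 = (0 + 0) | (0 + 0) → ·
Q's transition system — 2 states:
  q0 = c.((0 + 0 + 0) | (0 + 0)) → -c-> q1
  q1 = (0 + 0 + 0) | (0 + 0) → ·
Coarsest stable partition (strong bisimilarity classes):
  B0 = {p0, q0}
  B1 = {p1, q1}
p0 ∈ B0, q0 ∈ B0 → same block

P ~ Q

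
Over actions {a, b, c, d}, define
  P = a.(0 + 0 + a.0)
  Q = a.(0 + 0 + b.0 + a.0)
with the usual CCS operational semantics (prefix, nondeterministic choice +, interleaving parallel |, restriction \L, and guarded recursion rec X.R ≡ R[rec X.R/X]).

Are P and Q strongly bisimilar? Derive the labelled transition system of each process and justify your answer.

P ≁ Q

P's transition system — 3 states:
  s0 = a.(0 + 0 + a.0) ⊢ =a=> s1
  s1 = 0 + 0 + a.0 ⊢ =a=> s2
  s2 = 0 ⊢ ·
Q's transition system — 3 states:
  t0 = a.(0 + 0 + b.0 + a.0) ⊢ =a=> t1
  t1 = 0 + 0 + b.0 + a.0 ⊢ =a=> t2, =b=> t2
  t2 = 0 ⊢ ·
Bisimilarity quotient blocks:
  B0 = {s0}
  B1 = {s1}
  B2 = {s2, t2}
  B3 = {t0}
  B4 = {t1}
s0 ∈ B0, t0 ∈ B3 → different blocks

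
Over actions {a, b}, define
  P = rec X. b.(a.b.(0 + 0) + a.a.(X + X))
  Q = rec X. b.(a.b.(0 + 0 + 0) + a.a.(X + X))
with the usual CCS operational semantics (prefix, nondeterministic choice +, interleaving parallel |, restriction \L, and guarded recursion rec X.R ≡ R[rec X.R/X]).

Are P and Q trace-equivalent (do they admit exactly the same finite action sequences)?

YES

LTS(P): 6 reachable states
  m0 = rec X. b.(a.b.(0 + 0) + a.a.(X + X)) :: —b→ m1
  m1 = a.b.(0 + 0) + a.a.((rec X. b.(a.b.(0 + 0) + a.a.(X + X))) + (rec X. b.(a.b.(0 + 0) + a.a.(X + X)))) :: —a→ m2, —a→ m3
  m2 = a.((rec X. b.(a.b.(0 + 0) + a.a.(X + X))) + (rec X. b.(a.b.(0 + 0) + a.a.(X + X)))) :: —a→ m4
  m3 = b.(0 + 0) :: —b→ m5
  m4 = (rec X. b.(a.b.(0 + 0) + a.a.(X + X))) + (rec X. b.(a.b.(0 + 0) + a.a.(X + X))) :: —b→ m1
  m5 = 0 + 0 :: (no moves)
LTS(Q): 6 reachable states
  n0 = rec X. b.(a.b.(0 + 0 + 0) + a.a.(X + X)) :: —b→ n1
  n1 = a.b.(0 + 0 + 0) + a.a.((rec X. b.(a.b.(0 + 0 + 0) + a.a.(X + X))) + (rec X. b.(a.b.(0 + 0 + 0) + a.a.(X + X)))) :: —a→ n2, —a→ n3
  n2 = a.((rec X. b.(a.b.(0 + 0 + 0) + a.a.(X + X))) + (rec X. b.(a.b.(0 + 0 + 0) + a.a.(X + X)))) :: —a→ n4
  n3 = b.(0 + 0 + 0) :: —b→ n5
  n4 = (rec X. b.(a.b.(0 + 0 + 0) + a.a.(X + X))) + (rec X. b.(a.b.(0 + 0 + 0) + a.a.(X + X))) :: —b→ n1
  n5 = 0 + 0 + 0 :: (no moves)
Coarsest stable partition (strong bisimilarity classes):
  B0 = {m0, m4, n0, n4}
  B1 = {m1, n1}
  B2 = {m2, n2}
  B3 = {m3, n3}
  B4 = {m5, n5}
m0 ∈ B0, n0 ∈ B0 → same block
Bisimilar ⇒ trace-equivalent.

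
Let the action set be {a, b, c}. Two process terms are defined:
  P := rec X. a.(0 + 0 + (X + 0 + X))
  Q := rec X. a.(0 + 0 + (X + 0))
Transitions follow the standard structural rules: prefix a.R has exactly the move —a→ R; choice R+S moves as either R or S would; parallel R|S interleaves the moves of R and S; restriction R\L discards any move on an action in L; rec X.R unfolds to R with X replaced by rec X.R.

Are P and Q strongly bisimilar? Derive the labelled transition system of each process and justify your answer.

P ~ Q

P's transition system — 2 states:
  s0 = rec X. a.(0 + 0 + (X + 0 + X)) :: --a--▸ s1
  s1 = 0 + 0 + ((rec X. a.(0 + 0 + (X + 0 + X))) + 0 + (rec X. a.(0 + 0 + (X + 0 + X)))) :: --a--▸ s1
Q's transition system — 2 states:
  t0 = rec X. a.(0 + 0 + (X + 0)) :: --a--▸ t1
  t1 = 0 + 0 + ((rec X. a.(0 + 0 + (X + 0))) + 0) :: --a--▸ t1
Partition-refinement fixed point:
  B0 = {s0, s1, t0, t1}
s0 ∈ B0, t0 ∈ B0 → same block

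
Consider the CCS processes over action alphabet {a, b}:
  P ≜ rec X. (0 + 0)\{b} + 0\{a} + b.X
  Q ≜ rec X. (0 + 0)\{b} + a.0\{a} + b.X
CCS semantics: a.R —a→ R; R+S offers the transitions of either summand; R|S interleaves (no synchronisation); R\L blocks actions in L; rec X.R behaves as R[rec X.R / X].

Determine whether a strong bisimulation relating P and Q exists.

P's transition system — 1 states:
  p0 = rec X. (0 + 0)\{b} + 0\{a} + b.X :: --b--▸ p0
Q's transition system — 2 states:
  q0 = rec X. (0 + 0)\{b} + a.0\{a} + b.X :: --a--▸ q1, --b--▸ q0
  q1 = 0\{a} :: (no moves)
Coarsest stable partition (strong bisimilarity classes):
  B0 = {p0}
  B1 = {q0}
  B2 = {q1}
p0 ∈ B0, q0 ∈ B1 → different blocks

not bisimilar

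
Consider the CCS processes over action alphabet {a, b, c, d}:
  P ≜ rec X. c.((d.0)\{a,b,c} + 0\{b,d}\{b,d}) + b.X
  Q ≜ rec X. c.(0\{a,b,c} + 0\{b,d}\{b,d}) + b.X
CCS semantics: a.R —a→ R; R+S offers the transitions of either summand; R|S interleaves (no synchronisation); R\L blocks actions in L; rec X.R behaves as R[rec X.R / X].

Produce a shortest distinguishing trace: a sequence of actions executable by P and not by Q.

Reachable graph of P (3 states):
  u0 = rec X. c.((d.0)\{a,b,c} + 0\{b,d}\{b,d}) + b.X → =b=> u0, =c=> u1
  u1 = (d.0)\{a,b,c} + 0\{b,d}\{b,d} → =d=> u2
  u2 = 0\{a,b,c} → ·
Reachable graph of Q (2 states):
  v0 = rec X. c.(0\{a,b,c} + 0\{b,d}\{b,d}) + b.X → =b=> v0, =c=> v1
  v1 = 0\{a,b,c} + 0\{b,d}\{b,d} → ·
Executing cd from P (initial set {u0}):
  [1] c ⇒ {u1}
  [2] d ⇒ {u2}
  ✓ P
Executing cd from Q (initial set {v0}):
  [1] c ⇒ {v1}
  [2] d ⇒ ∅ (Q stuck)

cd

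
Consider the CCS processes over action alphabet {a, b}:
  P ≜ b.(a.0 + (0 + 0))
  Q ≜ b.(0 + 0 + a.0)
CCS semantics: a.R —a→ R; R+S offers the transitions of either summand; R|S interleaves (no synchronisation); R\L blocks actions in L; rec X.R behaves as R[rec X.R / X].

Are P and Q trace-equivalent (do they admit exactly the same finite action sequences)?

LTS(P): 3 reachable states
  p0 = b.(a.0 + (0 + 0)) | ··b··> p1
  p1 = a.0 + (0 + 0) | ··a··> p2
  p2 = 0 | (no moves)
LTS(Q): 3 reachable states
  q0 = b.(0 + 0 + a.0) | ··b··> q1
  q1 = 0 + 0 + a.0 | ··a··> q2
  q2 = 0 | (no moves)
Partition-refinement fixed point:
  B0 = {p0, q0}
  B1 = {p1, q1}
  B2 = {p2, q2}
p0 ∈ B0, q0 ∈ B0 → same block
Bisimilar ⇒ trace-equivalent.

traces(P) = traces(Q)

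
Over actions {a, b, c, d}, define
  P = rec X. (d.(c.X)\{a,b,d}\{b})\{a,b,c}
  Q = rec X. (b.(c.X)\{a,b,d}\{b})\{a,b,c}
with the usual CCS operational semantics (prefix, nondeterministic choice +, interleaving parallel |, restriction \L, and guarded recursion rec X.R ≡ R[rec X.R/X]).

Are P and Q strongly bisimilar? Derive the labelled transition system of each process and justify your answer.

P's transition system — 2 states:
  m0 = rec X. (d.(c.X)\{a,b,d}\{b})\{a,b,c} → —d→ m1
  m1 = (c.(rec X. (d.(c.X)\{a,b,d}\{b})\{a,b,c}))\{a,b,d}\{b}\{a,b,c} → (no moves)
Q's transition system — 1 states:
  n0 = rec X. (b.(c.X)\{a,b,d}\{b})\{a,b,c} → (no moves)
Bisimilarity quotient blocks:
  B0 = {m0}
  B1 = {m1, n0}
m0 ∈ B0, n0 ∈ B1 → different blocks

P ≁ Q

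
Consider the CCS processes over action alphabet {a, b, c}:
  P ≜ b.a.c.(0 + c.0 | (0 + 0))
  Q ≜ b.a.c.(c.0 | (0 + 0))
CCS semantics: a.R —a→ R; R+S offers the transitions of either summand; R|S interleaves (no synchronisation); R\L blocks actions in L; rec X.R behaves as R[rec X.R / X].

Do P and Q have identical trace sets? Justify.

LTS(P): 5 reachable states
  u0 = b.a.c.(0 + c.0 | (0 + 0)) has moves --b--▸ u1
  u1 = a.c.(0 + c.0 | (0 + 0)) has moves --a--▸ u2
  u2 = c.(0 + c.0 | (0 + 0)) has moves --c--▸ u3
  u3 = 0 + c.0 | (0 + 0) has moves --c--▸ u4
  u4 = 0 | (0 + 0) has moves stopped
LTS(Q): 5 reachable states
  v0 = b.a.c.(c.0 | (0 + 0)) has moves --b--▸ v1
  v1 = a.c.(c.0 | (0 + 0)) has moves --a--▸ v2
  v2 = c.(c.0 | (0 + 0)) has moves --c--▸ v3
  v3 = c.0 | (0 + 0) has moves --c--▸ v4
  v4 = 0 | (0 + 0) has moves stopped
Bisimilarity quotient blocks:
  B0 = {u0, v0}
  B1 = {u1, v1}
  B2 = {u2, v2}
  B3 = {u3, v3}
  B4 = {u4, v4}
u0 ∈ B0, v0 ∈ B0 → same block
Bisimilar ⇒ trace-equivalent.

trace-equivalent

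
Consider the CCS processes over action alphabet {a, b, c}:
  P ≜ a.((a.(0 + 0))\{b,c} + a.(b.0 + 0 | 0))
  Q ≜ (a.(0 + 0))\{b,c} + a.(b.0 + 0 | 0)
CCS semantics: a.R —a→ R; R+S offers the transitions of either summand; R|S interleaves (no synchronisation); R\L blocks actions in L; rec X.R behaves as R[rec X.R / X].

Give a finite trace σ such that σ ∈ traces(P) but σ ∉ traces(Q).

aa

P's transition system — 5 states:
  p0 = a.((a.(0 + 0))\{b,c} + a.(b.0 + 0 | 0)) :: =a=> p1
  p1 = (a.(0 + 0))\{b,c} + a.(b.0 + 0 | 0) :: =a=> p2, =a=> p3
  p2 = (0 + 0)\{b,c} :: stopped
  p3 = b.0 + 0 | 0 :: =b=> p4
  p4 = 0 :: stopped
Q's transition system — 4 states:
  q0 = (a.(0 + 0))\{b,c} + a.(b.0 + 0 | 0) :: =a=> q1, =a=> q2
  q1 = (0 + 0)\{b,c} :: stopped
  q2 = b.0 + 0 | 0 :: =b=> q3
  q3 = 0 :: stopped
Executing aa from P (initial set {p0}):
  step 1 (a): {p1}
  step 2 (a): {p2, p3}
  ✓ P
Executing aa from Q (initial set {q0}):
  step 1 (a): {q1, q2}
  step 2 (a): ∅ (Q stuck)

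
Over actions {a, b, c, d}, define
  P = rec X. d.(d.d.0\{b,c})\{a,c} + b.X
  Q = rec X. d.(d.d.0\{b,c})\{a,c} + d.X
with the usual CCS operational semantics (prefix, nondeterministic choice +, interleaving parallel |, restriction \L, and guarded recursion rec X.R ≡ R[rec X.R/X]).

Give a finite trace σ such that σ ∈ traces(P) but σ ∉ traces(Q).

LTS(P): 4 reachable states
  p0 = rec X. d.(d.d.0\{b,c})\{a,c} + b.X ⊢ —b→ p0, —d→ p1
  p1 = (d.d.0\{b,c})\{a,c} ⊢ —d→ p2
  p2 = (d.0\{b,c})\{a,c} ⊢ —d→ p3
  p3 = 0\{b,c}\{a,c} ⊢ ∅
LTS(Q): 4 reachable states
  q0 = rec X. d.(d.d.0\{b,c})\{a,c} + d.X ⊢ —d→ q0, —d→ q1
  q1 = (d.d.0\{b,c})\{a,c} ⊢ —d→ q2
  q2 = (d.0\{b,c})\{a,c} ⊢ —d→ q3
  q3 = 0\{b,c}\{a,c} ⊢ ∅
Executing b from P (initial set {p0}):
  [1] b ⇒ {p0}
  — P admits the full trace.
Executing b from Q (initial set {q0}):
  [1] b ⇒ no successor for Q

b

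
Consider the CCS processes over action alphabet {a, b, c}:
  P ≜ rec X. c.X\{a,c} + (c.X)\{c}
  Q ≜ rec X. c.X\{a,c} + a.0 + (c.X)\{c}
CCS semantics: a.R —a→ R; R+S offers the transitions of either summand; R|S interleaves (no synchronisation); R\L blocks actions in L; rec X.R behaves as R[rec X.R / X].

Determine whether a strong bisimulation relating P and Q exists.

Reachable graph of P (2 states):
  u0 = rec X. c.X\{a,c} + (c.X)\{c} :: -c-> u1
  u1 = (rec X. c.X\{a,c} + (c.X)\{c})\{a,c} :: ·
Reachable graph of Q (3 states):
  v0 = rec X. c.X\{a,c} + a.0 + (c.X)\{c} :: -a-> v1, -c-> v2
  v1 = 0 :: ·
  v2 = (rec X. c.X\{a,c} + a.0 + (c.X)\{c})\{a,c} :: ·
Bisimilarity quotient blocks:
  B0 = {u0}
  B1 = {u1, v1, v2}
  B2 = {v0}
u0 ∈ B0, v0 ∈ B2 → different blocks

P ≁ Q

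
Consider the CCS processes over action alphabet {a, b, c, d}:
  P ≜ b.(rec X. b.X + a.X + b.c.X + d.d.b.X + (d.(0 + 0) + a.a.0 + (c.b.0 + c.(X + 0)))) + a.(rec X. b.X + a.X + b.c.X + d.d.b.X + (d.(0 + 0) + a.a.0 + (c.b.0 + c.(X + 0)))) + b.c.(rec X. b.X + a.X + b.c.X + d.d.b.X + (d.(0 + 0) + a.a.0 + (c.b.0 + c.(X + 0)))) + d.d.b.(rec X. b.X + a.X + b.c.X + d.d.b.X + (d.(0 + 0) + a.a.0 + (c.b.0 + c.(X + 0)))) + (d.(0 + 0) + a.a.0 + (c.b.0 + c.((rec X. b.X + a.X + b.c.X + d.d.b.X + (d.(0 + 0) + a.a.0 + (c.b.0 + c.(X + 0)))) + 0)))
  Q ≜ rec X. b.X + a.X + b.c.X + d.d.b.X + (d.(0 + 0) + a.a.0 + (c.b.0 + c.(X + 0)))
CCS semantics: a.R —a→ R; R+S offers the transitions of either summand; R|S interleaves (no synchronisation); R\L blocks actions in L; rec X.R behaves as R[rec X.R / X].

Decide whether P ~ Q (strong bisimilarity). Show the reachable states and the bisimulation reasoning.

P's transition system — 10 states:
  s0 = b.(rec X. b.X + a.X + b.c.X + d.d.b.X + (d.(0 + 0) + a.a.0 + (c.b.0 + c.(X + 0)))) + a.(rec X. b.X + a.X + b.c.X + d.d.b.X + (d.(0 + 0) + a.a.0 + (c.b.0 + c.(X + 0)))) + b.c.(rec X. b.X + a.X + b.c.X + d.d.b.X + (d.(0 + 0) + a.a.0 + (c.b.0 + c.(X + 0)))) + d.d.b.(rec X. b.X + a.X + b.c.X + d.d.b.X + (d.(0 + 0) + a.a.0 + (c.b.0 + c.(X + 0)))) + (d.(0 + 0) + a.a.0 + (c.b.0 + c.((rec X. b.X + a.X + b.c.X + d.d.b.X + (d.(0 + 0) + a.a.0 + (c.b.0 + c.(X + 0)))) + 0))) :: =a=> s1, =a=> s2, =b=> s2, =b=> s3, =c=> s4, =c=> s5, =d=> s6, =d=> s7
  s1 = a.0 :: =a=> s8
  s2 = rec X. b.X + a.X + b.c.X + d.d.b.X + (d.(0 + 0) + a.a.0 + (c.b.0 + c.(X + 0))) :: =a=> s1, =a=> s2, =b=> s2, =b=> s3, =c=> s4, =c=> s5, =d=> s6, =d=> s7
  s3 = c.(rec X. b.X + a.X + b.c.X + d.d.b.X + (d.(0 + 0) + a.a.0 + (c.b.0 + c.(X + 0)))) :: =c=> s2
  s4 = (rec X. b.X + a.X + b.c.X + d.d.b.X + (d.(0 + 0) + a.a.0 + (c.b.0 + c.(X + 0)))) + 0 :: =a=> s1, =a=> s2, =b=> s2, =b=> s3, =c=> s4, =c=> s5, =d=> s6, =d=> s7
  s5 = b.0 :: =b=> s8
  s6 = 0 + 0 :: deadlocked
  s7 = d.b.(rec X. b.X + a.X + b.c.X + d.d.b.X + (d.(0 + 0) + a.a.0 + (c.b.0 + c.(X + 0)))) :: =d=> s9
  s8 = 0 :: deadlocked
  s9 = b.(rec X. b.X + a.X + b.c.X + d.d.b.X + (d.(0 + 0) + a.a.0 + (c.b.0 + c.(X + 0)))) :: =b=> s2
Q's transition system — 9 states:
  t0 = rec X. b.X + a.X + b.c.X + d.d.b.X + (d.(0 + 0) + a.a.0 + (c.b.0 + c.(X + 0))) :: =a=> t0, =a=> t1, =b=> t0, =b=> t2, =c=> t3, =c=> t4, =d=> t5, =d=> t6
  t1 = a.0 :: =a=> t7
  t2 = c.(rec X. b.X + a.X + b.c.X + d.d.b.X + (d.(0 + 0) + a.a.0 + (c.b.0 + c.(X + 0)))) :: =c=> t0
  t3 = (rec X. b.X + a.X + b.c.X + d.d.b.X + (d.(0 + 0) + a.a.0 + (c.b.0 + c.(X + 0)))) + 0 :: =a=> t0, =a=> t1, =b=> t0, =b=> t2, =c=> t3, =c=> t4, =d=> t5, =d=> t6
  t4 = b.0 :: =b=> t7
  t5 = 0 + 0 :: deadlocked
  t6 = d.b.(rec X. b.X + a.X + b.c.X + d.d.b.X + (d.(0 + 0) + a.a.0 + (c.b.0 + c.(X + 0)))) :: =d=> t8
  t7 = 0 :: deadlocked
  t8 = b.(rec X. b.X + a.X + b.c.X + d.d.b.X + (d.(0 + 0) + a.a.0 + (c.b.0 + c.(X + 0)))) :: =b=> t0
Partition-refinement fixed point:
  B0 = {s0, s2, s4, t0, t3}
  B1 = {s3, t2}
  B2 = {s7, t6}
  B3 = {s9, t8}
  B4 = {s6, s8, t5, t7}
  B5 = {s1, t1}
  B6 = {s5, t4}
s0 ∈ B0, t0 ∈ B0 → same block

YES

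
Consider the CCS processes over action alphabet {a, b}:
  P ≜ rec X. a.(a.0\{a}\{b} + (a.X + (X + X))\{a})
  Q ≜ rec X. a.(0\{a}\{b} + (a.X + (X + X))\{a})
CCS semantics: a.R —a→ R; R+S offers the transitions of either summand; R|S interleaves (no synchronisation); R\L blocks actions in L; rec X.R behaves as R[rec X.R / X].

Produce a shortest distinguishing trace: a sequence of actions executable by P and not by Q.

aa

Reachable graph of P (3 states):
  m0 = rec X. a.(a.0\{a}\{b} + (a.X + (X + X))\{a}) :: —a→ m1
  m1 = a.0\{a}\{b} + (a.(rec X. a.(a.0\{a}\{b} + (a.X + (X + X))\{a})) + ((rec X. a.(a.0\{a}\{b} + (a.X + (X + X))\{a})) + (rec X. a.(a.0\{a}\{b} + (a.X + (X + X))\{a}))))\{a} :: —a→ m2
  m2 = 0\{a}\{b} :: ∅
Reachable graph of Q (2 states):
  n0 = rec X. a.(0\{a}\{b} + (a.X + (X + X))\{a}) :: —a→ n1
  n1 = 0\{a}\{b} + (a.(rec X. a.(0\{a}\{b} + (a.X + (X + X))\{a})) + ((rec X. a.(0\{a}\{b} + (a.X + (X + X))\{a})) + (rec X. a.(0\{a}\{b} + (a.X + (X + X))\{a}))))\{a} :: ∅
Executing aa from P (initial set {m0}):
  [1] a ⇒ {m1}
  [2] a ⇒ {m2}
  — P admits the full trace.
Executing aa from Q (initial set {n0}):
  [1] a ⇒ {n1}
  [2] a ⇒ ∅  — Q cannot continue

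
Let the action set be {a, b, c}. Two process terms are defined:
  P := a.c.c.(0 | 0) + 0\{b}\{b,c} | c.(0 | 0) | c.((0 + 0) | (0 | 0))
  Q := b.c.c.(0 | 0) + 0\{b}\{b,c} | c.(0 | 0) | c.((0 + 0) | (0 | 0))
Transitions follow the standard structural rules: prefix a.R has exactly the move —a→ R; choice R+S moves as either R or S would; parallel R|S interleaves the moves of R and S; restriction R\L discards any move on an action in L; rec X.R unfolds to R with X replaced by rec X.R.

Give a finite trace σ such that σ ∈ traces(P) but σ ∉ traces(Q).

LTS(P): 7 reachable states
  m0 = a.c.c.(0 | 0) + 0\{b}\{b,c} | c.(0 | 0) | c.((0 + 0) | (0 | 0)) has moves —a→ m1, —c→ m2, —c→ m3
  m1 = c.c.(0 | 0) has moves —c→ m4
  m2 = 0\{b}\{b,c} | (0 | 0) | c.((0 + 0) | (0 | 0)) has moves —c→ m5
  m3 = 0\{b}\{b,c} | c.(0 | 0) | ((0 + 0) | (0 | 0)) has moves —c→ m5
  m4 = c.(0 | 0) has moves —c→ m6
  m5 = 0\{b}\{b,c} | (0 | 0) | ((0 + 0) | (0 | 0)) has moves stopped
  m6 = 0 | 0 has moves stopped
LTS(Q): 7 reachable states
  n0 = b.c.c.(0 | 0) + 0\{b}\{b,c} | c.(0 | 0) | c.((0 + 0) | (0 | 0)) has moves —b→ n1, —c→ n2, —c→ n3
  n1 = c.c.(0 | 0) has moves —c→ n4
  n2 = 0\{b}\{b,c} | (0 | 0) | c.((0 + 0) | (0 | 0)) has moves —c→ n5
  n3 = 0\{b}\{b,c} | c.(0 | 0) | ((0 + 0) | (0 | 0)) has moves —c→ n5
  n4 = c.(0 | 0) has moves —c→ n6
  n5 = 0\{b}\{b,c} | (0 | 0) | ((0 + 0) | (0 | 0)) has moves stopped
  n6 = 0 | 0 has moves stopped
Trace ⟨a⟩ through P, begin at {m0}:
  [1] a ⇒ {m1}
  ✓ P
Trace ⟨a⟩ through Q, begin at {n0}:
  [1] a ⇒ no successor for Q

a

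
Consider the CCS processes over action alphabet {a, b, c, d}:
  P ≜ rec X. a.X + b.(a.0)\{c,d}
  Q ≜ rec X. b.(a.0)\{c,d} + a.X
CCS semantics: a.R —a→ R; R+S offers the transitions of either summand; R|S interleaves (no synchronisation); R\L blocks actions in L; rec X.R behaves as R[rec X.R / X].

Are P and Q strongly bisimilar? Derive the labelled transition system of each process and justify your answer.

P's transition system — 3 states:
  m0 = rec X. a.X + b.(a.0)\{c,d} ⊢ -a-> m0, -b-> m1
  m1 = (a.0)\{c,d} ⊢ -a-> m2
  m2 = 0\{c,d} ⊢ (no moves)
Q's transition system — 3 states:
  n0 = rec X. b.(a.0)\{c,d} + a.X ⊢ -a-> n0, -b-> n1
  n1 = (a.0)\{c,d} ⊢ -a-> n2
  n2 = 0\{c,d} ⊢ (no moves)
Partition-refinement fixed point:
  B0 = {m0, n0}
  B1 = {m1, n1}
  B2 = {m2, n2}
m0 ∈ B0, n0 ∈ B0 → same block

YES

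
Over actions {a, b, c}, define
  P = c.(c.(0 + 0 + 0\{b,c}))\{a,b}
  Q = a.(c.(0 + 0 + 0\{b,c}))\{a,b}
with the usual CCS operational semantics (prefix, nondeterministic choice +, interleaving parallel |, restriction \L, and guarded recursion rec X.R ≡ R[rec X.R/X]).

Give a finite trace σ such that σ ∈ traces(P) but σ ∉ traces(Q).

c

LTS(P): 3 reachable states
  m0 = c.(c.(0 + 0 + 0\{b,c}))\{a,b} → --c--▸ m1
  m1 = (c.(0 + 0 + 0\{b,c}))\{a,b} → --c--▸ m2
  m2 = (0 + 0 + 0\{b,c})\{a,b} → (no moves)
LTS(Q): 3 reachable states
  n0 = a.(c.(0 + 0 + 0\{b,c}))\{a,b} → --a--▸ n1
  n1 = (c.(0 + 0 + 0\{b,c}))\{a,b} → --c--▸ n2
  n2 = (0 + 0 + 0\{b,c})\{a,b} → (no moves)
Trace ⟨c⟩ through P, begin at {m0}:
  step 1 (c): {m1}
  — P admits the full trace.
Trace ⟨c⟩ through Q, begin at {n0}:
  step 1 (c): no successor for Q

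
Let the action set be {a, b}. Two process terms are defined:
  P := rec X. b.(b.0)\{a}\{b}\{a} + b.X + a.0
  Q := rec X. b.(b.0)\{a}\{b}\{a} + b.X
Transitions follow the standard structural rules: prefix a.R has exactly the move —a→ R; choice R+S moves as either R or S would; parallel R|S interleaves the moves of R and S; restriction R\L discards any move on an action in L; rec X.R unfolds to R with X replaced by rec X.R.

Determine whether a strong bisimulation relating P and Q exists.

LTS(P): 3 reachable states
  u0 = rec X. b.(b.0)\{a}\{b}\{a} + b.X + a.0 ⊢ =a=> u1, =b=> u0, =b=> u2
  u1 = 0 ⊢ stopped
  u2 = (b.0)\{a}\{b}\{a} ⊢ stopped
LTS(Q): 2 reachable states
  v0 = rec X. b.(b.0)\{a}\{b}\{a} + b.X ⊢ =b=> v0, =b=> v1
  v1 = (b.0)\{a}\{b}\{a} ⊢ stopped
Partition-refinement fixed point:
  B0 = {u0}
  B1 = {u1, u2, v1}
  B2 = {v0}
u0 ∈ B0, v0 ∈ B2 → different blocks

not bisimilar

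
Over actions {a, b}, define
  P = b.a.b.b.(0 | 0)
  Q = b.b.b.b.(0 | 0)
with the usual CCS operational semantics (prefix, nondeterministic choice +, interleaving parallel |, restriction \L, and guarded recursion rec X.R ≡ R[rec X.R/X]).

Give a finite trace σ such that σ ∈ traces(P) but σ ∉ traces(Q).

Reachable graph of P (5 states):
  u0 = b.a.b.b.(0 | 0) has moves =b=> u1
  u1 = a.b.b.(0 | 0) has moves =a=> u2
  u2 = b.b.(0 | 0) has moves =b=> u3
  u3 = b.(0 | 0) has moves =b=> u4
  u4 = 0 | 0 has moves (no moves)
Reachable graph of Q (5 states):
  v0 = b.b.b.b.(0 | 0) has moves =b=> v1
  v1 = b.b.b.(0 | 0) has moves =b=> v2
  v2 = b.b.(0 | 0) has moves =b=> v3
  v3 = b.(0 | 0) has moves =b=> v4
  v4 = 0 | 0 has moves (no moves)
Trace ⟨ba⟩ through P, begin at {u0}:
  after b @ step 1: {u1}
  after a @ step 2: {u2}
  P completes σ.
Trace ⟨ba⟩ through Q, begin at {v0}:
  after b @ step 1: {v1}
  after a @ step 2: ∅  — Q cannot continue

ba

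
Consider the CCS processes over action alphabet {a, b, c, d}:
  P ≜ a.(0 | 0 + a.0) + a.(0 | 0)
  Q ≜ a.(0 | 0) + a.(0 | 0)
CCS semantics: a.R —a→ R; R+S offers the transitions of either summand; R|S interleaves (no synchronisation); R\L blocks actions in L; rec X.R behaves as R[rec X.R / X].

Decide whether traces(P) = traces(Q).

Reachable graph of P (4 states):
  m0 = a.(0 | 0 + a.0) + a.(0 | 0) has moves --a--▸ m1, --a--▸ m2
  m1 = 0 | 0 has moves ∅
  m2 = 0 | 0 + a.0 has moves --a--▸ m3
  m3 = 0 has moves ∅
Reachable graph of Q (2 states):
  n0 = a.(0 | 0) + a.(0 | 0) has moves --a--▸ n1
  n1 = 0 | 0 has moves ∅
Trace ⟨aa⟩ through P, begin at {m0}:
  [1] a ⇒ {m1, m2}
  [2] a ⇒ {m3}
  — P admits the full trace.
Trace ⟨aa⟩ through Q, begin at {n0}:
  [1] a ⇒ {n1}
  [2] a ⇒ no successor for Q

NO — witness ⟨aa⟩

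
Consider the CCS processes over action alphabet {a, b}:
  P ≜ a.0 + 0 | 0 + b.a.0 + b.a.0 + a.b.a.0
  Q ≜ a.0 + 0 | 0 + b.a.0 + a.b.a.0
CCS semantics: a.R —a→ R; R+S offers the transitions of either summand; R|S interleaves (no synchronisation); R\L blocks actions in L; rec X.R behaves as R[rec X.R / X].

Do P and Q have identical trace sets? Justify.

Reachable graph of P (4 states):
  s0 = a.0 + 0 | 0 + b.a.0 + b.a.0 + a.b.a.0 | =a=> s1, =a=> s2, =b=> s3
  s1 = 0 | ·
  s2 = b.a.0 | =b=> s3
  s3 = a.0 | =a=> s1
Reachable graph of Q (4 states):
  t0 = a.0 + 0 | 0 + b.a.0 + a.b.a.0 | =a=> t1, =a=> t2, =b=> t3
  t1 = 0 | ·
  t2 = b.a.0 | =b=> t3
  t3 = a.0 | =a=> t1
Coarsest stable partition (strong bisimilarity classes):
  B0 = {s0, t0}
  B1 = {s1, t1}
  B2 = {s3, t3}
  B3 = {s2, t2}
s0 ∈ B0, t0 ∈ B0 → same block
Bisimilar ⇒ trace-equivalent.

trace-equivalent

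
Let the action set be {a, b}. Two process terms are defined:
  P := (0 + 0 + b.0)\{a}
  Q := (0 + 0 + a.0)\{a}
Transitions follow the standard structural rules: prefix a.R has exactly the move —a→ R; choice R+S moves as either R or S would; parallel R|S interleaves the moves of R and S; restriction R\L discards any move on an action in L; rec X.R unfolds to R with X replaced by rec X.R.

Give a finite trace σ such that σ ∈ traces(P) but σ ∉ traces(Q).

b

LTS(P): 2 reachable states
  s0 = (0 + 0 + b.0)\{a} | ··b··> s1
  s1 = 0\{a} | ∅
LTS(Q): 1 reachable states
  t0 = (0 + 0 + a.0)\{a} | ∅
Executing b from P (initial set {s0}):
  after b @ step 1: {s1}
  P completes σ.
Executing b from Q (initial set {t0}):
  after b @ step 1: ∅ (Q stuck)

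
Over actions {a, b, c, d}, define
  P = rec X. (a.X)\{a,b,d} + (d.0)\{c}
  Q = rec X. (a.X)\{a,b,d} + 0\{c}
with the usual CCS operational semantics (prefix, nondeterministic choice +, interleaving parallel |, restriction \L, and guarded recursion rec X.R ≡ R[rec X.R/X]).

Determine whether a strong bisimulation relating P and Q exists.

Reachable graph of P (2 states):
  s0 = rec X. (a.X)\{a,b,d} + (d.0)\{c} ⊢ --d--▸ s1
  s1 = 0\{c} ⊢ ·
Reachable graph of Q (1 states):
  t0 = rec X. (a.X)\{a,b,d} + 0\{c} ⊢ ·
Partition-refinement fixed point:
  B0 = {s0}
  B1 = {s1, t0}
s0 ∈ B0, t0 ∈ B1 → different blocks

P ≁ Q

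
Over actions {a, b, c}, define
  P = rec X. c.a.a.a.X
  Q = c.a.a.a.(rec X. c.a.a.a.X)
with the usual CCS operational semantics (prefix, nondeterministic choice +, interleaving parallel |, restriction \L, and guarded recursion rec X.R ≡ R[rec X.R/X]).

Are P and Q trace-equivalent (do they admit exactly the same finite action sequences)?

P's transition system — 4 states:
  u0 = rec X. c.a.a.a.X → —c→ u1
  u1 = a.a.a.(rec X. c.a.a.a.X) → —a→ u2
  u2 = a.a.(rec X. c.a.a.a.X) → —a→ u3
  u3 = a.(rec X. c.a.a.a.X) → —a→ u0
Q's transition system — 5 states:
  v0 = c.a.a.a.(rec X. c.a.a.a.X) → —c→ v1
  v1 = a.a.a.(rec X. c.a.a.a.X) → —a→ v2
  v2 = a.a.(rec X. c.a.a.a.X) → —a→ v3
  v3 = a.(rec X. c.a.a.a.X) → —a→ v4
  v4 = rec X. c.a.a.a.X → —c→ v1
Coarsest stable partition (strong bisimilarity classes):
  B0 = {u0, v0, v4}
  B1 = {u1, v1}
  B2 = {u2, v2}
  B3 = {u3, v3}
u0 ∈ B0, v0 ∈ B0 → same block
Bisimilar ⇒ trace-equivalent.

trace-equivalent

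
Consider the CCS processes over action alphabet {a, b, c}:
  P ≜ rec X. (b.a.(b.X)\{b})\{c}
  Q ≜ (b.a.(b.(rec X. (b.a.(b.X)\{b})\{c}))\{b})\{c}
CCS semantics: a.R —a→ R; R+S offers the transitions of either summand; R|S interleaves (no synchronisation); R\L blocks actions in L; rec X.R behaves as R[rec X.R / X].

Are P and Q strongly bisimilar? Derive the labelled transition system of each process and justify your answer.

bisimilar

LTS(P): 3 reachable states
  s0 = rec X. (b.a.(b.X)\{b})\{c} :: =b=> s1
  s1 = (a.(b.(rec X. (b.a.(b.X)\{b})\{c}))\{b})\{c} :: =a=> s2
  s2 = (b.(rec X. (b.a.(b.X)\{b})\{c}))\{b}\{c} :: ∅
LTS(Q): 3 reachable states
  t0 = (b.a.(b.(rec X. (b.a.(b.X)\{b})\{c}))\{b})\{c} :: =b=> t1
  t1 = (a.(b.(rec X. (b.a.(b.X)\{b})\{c}))\{b})\{c} :: =a=> t2
  t2 = (b.(rec X. (b.a.(b.X)\{b})\{c}))\{b}\{c} :: ∅
Partition-refinement fixed point:
  B0 = {s0, t0}
  B1 = {s1, t1}
  B2 = {s2, t2}
s0 ∈ B0, t0 ∈ B0 → same block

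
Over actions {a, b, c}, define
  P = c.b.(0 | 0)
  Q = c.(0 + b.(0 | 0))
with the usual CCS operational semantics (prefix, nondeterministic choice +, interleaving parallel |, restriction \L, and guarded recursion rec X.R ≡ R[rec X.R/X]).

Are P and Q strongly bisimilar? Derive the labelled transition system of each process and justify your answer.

P's transition system — 3 states:
  p0 = c.b.(0 | 0) → --c--▸ p1
  p1 = b.(0 | 0) → --b--▸ p2
  p2 = 0 | 0 → ·
Q's transition system — 3 states:
  q0 = c.(0 + b.(0 | 0)) → --c--▸ q1
  q1 = 0 + b.(0 | 0) → --b--▸ q2
  q2 = 0 | 0 → ·
Partition-refinement fixed point:
  B0 = {p0, q0}
  B1 = {p1, q1}
  B2 = {p2, q2}
p0 ∈ B0, q0 ∈ B0 → same block

bisimilar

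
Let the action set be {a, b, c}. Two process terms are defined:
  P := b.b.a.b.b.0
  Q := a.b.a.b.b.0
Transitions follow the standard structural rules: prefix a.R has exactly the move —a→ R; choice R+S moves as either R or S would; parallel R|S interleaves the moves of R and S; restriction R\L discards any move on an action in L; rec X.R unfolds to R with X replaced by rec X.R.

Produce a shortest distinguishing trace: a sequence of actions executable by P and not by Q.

b

P's transition system — 6 states:
  u0 = b.b.a.b.b.0 → =b=> u1
  u1 = b.a.b.b.0 → =b=> u2
  u2 = a.b.b.0 → =a=> u3
  u3 = b.b.0 → =b=> u4
  u4 = b.0 → =b=> u5
  u5 = 0 → ∅
Q's transition system — 6 states:
  v0 = a.b.a.b.b.0 → =a=> v1
  v1 = b.a.b.b.0 → =b=> v2
  v2 = a.b.b.0 → =a=> v3
  v3 = b.b.0 → =b=> v4
  v4 = b.0 → =b=> v5
  v5 = 0 → ∅
Executing b from P (initial set {u0}):
  step 1 (b): {u1}
  ✓ P
Executing b from Q (initial set {v0}):
  step 1 (b): no successor for Q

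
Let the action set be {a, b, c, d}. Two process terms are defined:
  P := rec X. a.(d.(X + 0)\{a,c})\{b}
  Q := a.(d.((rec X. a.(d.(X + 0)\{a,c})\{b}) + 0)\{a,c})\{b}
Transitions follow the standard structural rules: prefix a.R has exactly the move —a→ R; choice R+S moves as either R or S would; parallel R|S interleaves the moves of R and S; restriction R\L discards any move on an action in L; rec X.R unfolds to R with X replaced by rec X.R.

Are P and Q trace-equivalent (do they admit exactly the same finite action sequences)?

Reachable graph of P (3 states):
  s0 = rec X. a.(d.(X + 0)\{a,c})\{b} → ··a··> s1
  s1 = (d.((rec X. a.(d.(X + 0)\{a,c})\{b}) + 0)\{a,c})\{b} → ··d··> s2
  s2 = ((rec X. a.(d.(X + 0)\{a,c})\{b}) + 0)\{a,c}\{b} → stopped
Reachable graph of Q (3 states):
  t0 = a.(d.((rec X. a.(d.(X + 0)\{a,c})\{b}) + 0)\{a,c})\{b} → ··a··> t1
  t1 = (d.((rec X. a.(d.(X + 0)\{a,c})\{b}) + 0)\{a,c})\{b} → ··d··> t2
  t2 = ((rec X. a.(d.(X + 0)\{a,c})\{b}) + 0)\{a,c}\{b} → stopped
Coarsest stable partition (strong bisimilarity classes):
  B0 = {s0, t0}
  B1 = {s1, t1}
  B2 = {s2, t2}
s0 ∈ B0, t0 ∈ B0 → same block
Bisimilar ⇒ trace-equivalent.

trace-equivalent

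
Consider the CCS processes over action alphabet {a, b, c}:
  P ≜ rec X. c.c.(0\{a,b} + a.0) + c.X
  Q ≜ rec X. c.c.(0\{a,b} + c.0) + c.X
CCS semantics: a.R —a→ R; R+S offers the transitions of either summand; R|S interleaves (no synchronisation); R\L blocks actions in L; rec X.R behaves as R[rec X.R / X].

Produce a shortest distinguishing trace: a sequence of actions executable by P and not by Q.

LTS(P): 4 reachable states
  m0 = rec X. c.c.(0\{a,b} + a.0) + c.X :: --c--▸ m0, --c--▸ m1
  m1 = c.(0\{a,b} + a.0) :: --c--▸ m2
  m2 = 0\{a,b} + a.0 :: --a--▸ m3
  m3 = 0 :: ·
LTS(Q): 4 reachable states
  n0 = rec X. c.c.(0\{a,b} + c.0) + c.X :: --c--▸ n0, --c--▸ n1
  n1 = c.(0\{a,b} + c.0) :: --c--▸ n2
  n2 = 0\{a,b} + c.0 :: --c--▸ n3
  n3 = 0 :: ·
Executing cca from P (initial set {m0}):
  [1] c ⇒ {m0, m1}
  [2] c ⇒ {m0, m1, m2}
  [3] a ⇒ {m3}
  ✓ P
Executing cca from Q (initial set {n0}):
  [1] c ⇒ {n0, n1}
  [2] c ⇒ {n0, n1, n2}
  [3] a ⇒ no successor for Q

cca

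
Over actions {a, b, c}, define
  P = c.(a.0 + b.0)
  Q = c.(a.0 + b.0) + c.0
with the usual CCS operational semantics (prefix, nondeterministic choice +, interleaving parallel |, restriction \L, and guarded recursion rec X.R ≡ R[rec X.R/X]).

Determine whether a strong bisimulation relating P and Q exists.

Reachable graph of P (3 states):
  p0 = c.(a.0 + b.0) | ··c··> p1
  p1 = a.0 + b.0 | ··a··> p2, ··b··> p2
  p2 = 0 | (no moves)
Reachable graph of Q (3 states):
  q0 = c.(a.0 + b.0) + c.0 | ··c··> q1, ··c··> q2
  q1 = 0 | (no moves)
  q2 = a.0 + b.0 | ··a··> q1, ··b··> q1
Partition-refinement fixed point:
  B0 = {p0}
  B1 = {p1, q2}
  B2 = {p2, q1}
  B3 = {q0}
p0 ∈ B0, q0 ∈ B3 → different blocks

P ≁ Q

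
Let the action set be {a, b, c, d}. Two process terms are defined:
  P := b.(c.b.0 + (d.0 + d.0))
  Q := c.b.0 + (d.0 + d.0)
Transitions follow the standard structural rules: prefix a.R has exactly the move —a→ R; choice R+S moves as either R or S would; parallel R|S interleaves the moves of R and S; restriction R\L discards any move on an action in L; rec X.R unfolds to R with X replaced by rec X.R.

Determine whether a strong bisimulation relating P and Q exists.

not bisimilar

P's transition system — 4 states:
  u0 = b.(c.b.0 + (d.0 + d.0)) → -b-> u1
  u1 = c.b.0 + (d.0 + d.0) → -c-> u2, -d-> u3
  u2 = b.0 → -b-> u3
  u3 = 0 → ·
Q's transition system — 3 states:
  v0 = c.b.0 + (d.0 + d.0) → -c-> v1, -d-> v2
  v1 = b.0 → -b-> v2
  v2 = 0 → ·
Bisimilarity quotient blocks:
  B0 = {u0}
  B1 = {u1, v0}
  B2 = {u3, v2}
  B3 = {u2, v1}
u0 ∈ B0, v0 ∈ B1 → different blocks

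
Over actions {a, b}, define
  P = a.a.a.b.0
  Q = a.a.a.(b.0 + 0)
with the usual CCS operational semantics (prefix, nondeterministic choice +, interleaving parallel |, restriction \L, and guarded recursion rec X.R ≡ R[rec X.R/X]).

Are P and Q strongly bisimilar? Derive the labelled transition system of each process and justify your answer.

bisimilar

Reachable graph of P (5 states):
  m0 = a.a.a.b.0 :: --a--▸ m1
  m1 = a.a.b.0 :: --a--▸ m2
  m2 = a.b.0 :: --a--▸ m3
  m3 = b.0 :: --b--▸ m4
  m4 = 0 :: deadlocked
Reachable graph of Q (5 states):
  n0 = a.a.a.(b.0 + 0) :: --a--▸ n1
  n1 = a.a.(b.0 + 0) :: --a--▸ n2
  n2 = a.(b.0 + 0) :: --a--▸ n3
  n3 = b.0 + 0 :: --b--▸ n4
  n4 = 0 :: deadlocked
Coarsest stable partition (strong bisimilarity classes):
  B0 = {m0, n0}
  B1 = {m1, n1}
  B2 = {m2, n2}
  B3 = {m3, n3}
  B4 = {m4, n4}
m0 ∈ B0, n0 ∈ B0 → same block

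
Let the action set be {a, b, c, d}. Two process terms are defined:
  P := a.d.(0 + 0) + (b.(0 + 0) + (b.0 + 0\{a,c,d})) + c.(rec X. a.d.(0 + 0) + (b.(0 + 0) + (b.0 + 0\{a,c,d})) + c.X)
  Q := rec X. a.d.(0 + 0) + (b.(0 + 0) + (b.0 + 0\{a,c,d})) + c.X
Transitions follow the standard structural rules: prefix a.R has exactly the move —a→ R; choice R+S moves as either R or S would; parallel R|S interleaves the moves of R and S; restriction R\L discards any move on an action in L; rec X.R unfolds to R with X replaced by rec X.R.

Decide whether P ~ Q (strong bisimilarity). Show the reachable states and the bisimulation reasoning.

bisimilar

LTS(P): 5 reachable states
  p0 = a.d.(0 + 0) + (b.(0 + 0) + (b.0 + 0\{a,c,d})) + c.(rec X. a.d.(0 + 0) + (b.(0 + 0) + (b.0 + 0\{a,c,d})) + c.X) ⊢ —a→ p1, —b→ p2, —b→ p3, —c→ p4
  p1 = d.(0 + 0) ⊢ —d→ p3
  p2 = 0 ⊢ ·
  p3 = 0 + 0 ⊢ ·
  p4 = rec X. a.d.(0 + 0) + (b.(0 + 0) + (b.0 + 0\{a,c,d})) + c.X ⊢ —a→ p1, —b→ p2, —b→ p3, —c→ p4
LTS(Q): 4 reachable states
  q0 = rec X. a.d.(0 + 0) + (b.(0 + 0) + (b.0 + 0\{a,c,d})) + c.X ⊢ —a→ q1, —b→ q2, —b→ q3, —c→ q0
  q1 = d.(0 + 0) ⊢ —d→ q3
  q2 = 0 ⊢ ·
  q3 = 0 + 0 ⊢ ·
Coarsest stable partition (strong bisimilarity classes):
  B0 = {p0, p4, q0}
  B1 = {p1, q1}
  B2 = {p2, p3, q2, q3}
p0 ∈ B0, q0 ∈ B0 → same block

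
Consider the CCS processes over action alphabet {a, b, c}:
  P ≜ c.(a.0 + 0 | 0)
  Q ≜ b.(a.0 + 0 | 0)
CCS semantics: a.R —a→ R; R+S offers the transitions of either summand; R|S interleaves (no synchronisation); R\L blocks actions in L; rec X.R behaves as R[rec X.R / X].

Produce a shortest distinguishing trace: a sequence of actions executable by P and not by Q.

c

Reachable graph of P (3 states):
  m0 = c.(a.0 + 0 | 0) :: -c-> m1
  m1 = a.0 + 0 | 0 :: -a-> m2
  m2 = 0 :: deadlocked
Reachable graph of Q (3 states):
  n0 = b.(a.0 + 0 | 0) :: -b-> n1
  n1 = a.0 + 0 | 0 :: -a-> n2
  n2 = 0 :: deadlocked
Trace ⟨c⟩ through P, begin at {m0}:
  after c @ step 1: {m1}
  — P admits the full trace.
Trace ⟨c⟩ through Q, begin at {n0}:
  after c @ step 1: ∅ (Q stuck)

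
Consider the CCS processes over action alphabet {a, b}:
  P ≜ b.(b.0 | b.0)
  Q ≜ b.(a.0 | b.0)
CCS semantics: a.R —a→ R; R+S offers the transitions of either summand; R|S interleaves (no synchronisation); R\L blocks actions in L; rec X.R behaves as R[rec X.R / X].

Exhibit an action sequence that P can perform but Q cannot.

bbb

LTS(P): 5 reachable states
  s0 = b.(b.0 | b.0) :: —b→ s1
  s1 = b.0 | b.0 :: —b→ s2, —b→ s3
  s2 = 0 | b.0 :: —b→ s4
  s3 = b.0 | 0 :: —b→ s4
  s4 = 0 | 0 :: stopped
LTS(Q): 5 reachable states
  t0 = b.(a.0 | b.0) :: —b→ t1
  t1 = a.0 | b.0 :: —a→ t2, —b→ t3
  t2 = 0 | b.0 :: —b→ t4
  t3 = a.0 | 0 :: —a→ t4
  t4 = 0 | 0 :: stopped
Executing bbb from P (initial set {s0}):
  step 1 (b): {s1}
  step 2 (b): {s2, s3}
  step 3 (b): {s4}
  P completes σ.
Executing bbb from Q (initial set {t0}):
  step 1 (b): {t1}
  step 2 (b): {t3}
  step 3 (b): ∅  — Q cannot continue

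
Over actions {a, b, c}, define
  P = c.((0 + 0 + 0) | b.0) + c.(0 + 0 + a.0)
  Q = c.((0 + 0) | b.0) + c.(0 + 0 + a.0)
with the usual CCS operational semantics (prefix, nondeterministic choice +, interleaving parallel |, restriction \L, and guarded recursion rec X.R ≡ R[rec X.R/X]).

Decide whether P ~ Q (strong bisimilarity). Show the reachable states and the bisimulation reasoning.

YES

Reachable graph of P (5 states):
  u0 = c.((0 + 0 + 0) | b.0) + c.(0 + 0 + a.0) :: -c-> u1, -c-> u2
  u1 = (0 + 0 + 0) | b.0 :: -b-> u3
  u2 = 0 + 0 + a.0 :: -a-> u4
  u3 = (0 + 0 + 0) | 0 :: ·
  u4 = 0 :: ·
Reachable graph of Q (5 states):
  v0 = c.((0 + 0) | b.0) + c.(0 + 0 + a.0) :: -c-> v1, -c-> v2
  v1 = (0 + 0) | b.0 :: -b-> v3
  v2 = 0 + 0 + a.0 :: -a-> v4
  v3 = (0 + 0) | 0 :: ·
  v4 = 0 :: ·
Bisimilarity quotient blocks:
  B0 = {u0, v0}
  B1 = {u2, v2}
  B2 = {u3, u4, v3, v4}
  B3 = {u1, v1}
u0 ∈ B0, v0 ∈ B0 → same block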